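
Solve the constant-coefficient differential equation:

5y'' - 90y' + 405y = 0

Characteristic equation: 5r² - 90r + 405 = 0
Divide by 5: r² - 18r + 81 = 0
Factored: (r - 9)² = 0
Repeated root: r = 9
General solution: y = (C₁ + C₂x)e^(9x)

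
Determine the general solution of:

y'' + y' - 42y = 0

Characteristic equation: r² + r - 42 = 0
Roots: r = 6, -7 (distinct real)
General solution: y = C₁e^(6x) + C₂e^(-7x)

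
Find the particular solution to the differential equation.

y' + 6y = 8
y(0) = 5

General solution: y = 4/3 + Ce^(-6x)
Applying y(0) = 5: C = 5 - 4/3 = 11/3
Particular solution: y = 4/3 + (11/3)e^(-6x)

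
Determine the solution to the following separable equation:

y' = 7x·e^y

Separating variables and integrating:
-e^(-y) = 7x²/2 + C

General solution: y = -ln(C - 7x²/2)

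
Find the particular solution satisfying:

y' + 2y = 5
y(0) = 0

General solution: y = 5/2 + Ce^(-2x)
Applying y(0) = 0: C = 0 - 5/2 = -5/2
Particular solution: y = 5/2 - (5/2)e^(-2x)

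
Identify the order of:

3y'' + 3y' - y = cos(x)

The order is 2 (highest derivative is of order 2).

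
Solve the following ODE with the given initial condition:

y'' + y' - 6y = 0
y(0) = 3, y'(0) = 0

General solution: y = C₁e^(2x) + C₂e^(-3x)
Applying ICs: C₁ = 9/5, C₂ = 6/5
Particular solution: y = (9/5)e^(2x) + (6/5)e^(-3x)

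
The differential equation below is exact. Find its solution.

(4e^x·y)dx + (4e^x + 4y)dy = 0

Verify exactness: ∂M/∂y = ∂N/∂x ✓
Find F(x,y) such that ∂F/∂x = M, ∂F/∂y = N
Solution: 4e^x·y + 2y² = C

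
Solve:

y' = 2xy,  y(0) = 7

General solution: y = Ce^(x²)
Applying IC y(0) = 7:
Particular solution: y = 7e^(x²)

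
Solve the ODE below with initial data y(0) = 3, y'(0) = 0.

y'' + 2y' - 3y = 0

General solution: y = C₁e^x + C₂e^(-3x)
Applying ICs: C₁ = 9/4, C₂ = 3/4
Particular solution: y = (9/4)e^x + (3/4)e^(-3x)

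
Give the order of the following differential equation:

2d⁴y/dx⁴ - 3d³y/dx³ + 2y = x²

The order is 4 (highest derivative is of order 4).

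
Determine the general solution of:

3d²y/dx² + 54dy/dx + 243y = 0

Characteristic equation: 3r² + 54r + 243 = 0
Divide by 3: r² + 18r + 81 = 0
Factored: (r + 9)² = 0
Repeated root: r = -9
General solution: y = (C₁ + C₂x)e^(-9x)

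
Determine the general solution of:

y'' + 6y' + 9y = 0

Characteristic equation: r² + 6r + 9 = 0
Factored: (r + 3)² = 0
Repeated root: r = -3
General solution: y = (C₁ + C₂x)e^(-3x)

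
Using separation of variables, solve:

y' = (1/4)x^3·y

Separating variables and integrating:
ln|y| = x^4/16 + C

General solution: y = Ce^(x^4/16)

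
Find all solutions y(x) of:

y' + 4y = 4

Using integrating factor method:

General solution: y = 1 + Ce^(-4x)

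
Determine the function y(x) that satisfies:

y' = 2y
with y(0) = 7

General solution: y = Ce^(2x)
Applying IC y(0) = 7:
Particular solution: y = 7e^(2x)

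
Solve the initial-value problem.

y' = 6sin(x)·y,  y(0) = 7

General solution: y = Ce^(-6cos(x))
Applying IC y(0) = 7:
Particular solution: y = 7e^(6(1-cos(x)))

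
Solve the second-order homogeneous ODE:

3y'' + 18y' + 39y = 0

Characteristic equation: 3r² + 18r + 39 = 0
Divide by 3: r² + 6r + 13 = 0
Roots: r = -3 ± 2i (complex conjugates)
General solution: y = e^(-3x)(C₁cos(2x) + C₂sin(2x))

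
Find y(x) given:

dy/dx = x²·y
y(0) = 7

General solution: y = Ce^(x³/3)
Applying IC y(0) = 7:
Particular solution: y = 7e^(x³/3)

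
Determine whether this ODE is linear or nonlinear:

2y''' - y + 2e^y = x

Nonlinear (e^y is nonlinear in y)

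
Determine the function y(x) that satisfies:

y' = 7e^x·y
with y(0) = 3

General solution: y = Ce^(7e^x)
Applying IC y(0) = 3:
Particular solution: y = 3e^(7(e^x - 1))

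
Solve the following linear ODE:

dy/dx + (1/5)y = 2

Using integrating factor method:

General solution: y = 10 + Ce^(-x/5)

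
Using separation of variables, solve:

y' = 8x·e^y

Separating variables and integrating:
-e^(-y) = 4x² + C

General solution: y = -ln(C - 4x²)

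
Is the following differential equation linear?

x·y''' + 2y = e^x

Yes. Linear (y and its derivatives appear to the first power only, no products of y terms)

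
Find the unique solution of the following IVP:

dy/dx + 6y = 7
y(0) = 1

General solution: y = 7/6 + Ce^(-6x)
Applying y(0) = 1: C = 1 - 7/6 = -1/6
Particular solution: y = 7/6 - (1/6)e^(-6x)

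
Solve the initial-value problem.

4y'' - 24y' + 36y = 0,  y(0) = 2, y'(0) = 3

General solution: y = (C₁ + C₂x)e^(3x)
Repeated root r = 3
Applying ICs: C₁ = 2, C₂ = -3
Particular solution: y = (2 - 3x)e^(3x)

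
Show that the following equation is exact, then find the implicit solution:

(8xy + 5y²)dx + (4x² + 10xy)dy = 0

Verify exactness: ∂M/∂y = ∂N/∂x ✓
Find F(x,y) such that ∂F/∂x = M, ∂F/∂y = N
Solution: 4x²y + 5xy² = C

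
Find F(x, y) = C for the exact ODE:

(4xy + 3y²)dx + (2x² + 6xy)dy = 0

Verify exactness: ∂M/∂y = ∂N/∂x ✓
Find F(x,y) such that ∂F/∂x = M, ∂F/∂y = N
Solution: 2x²y + 3xy² = C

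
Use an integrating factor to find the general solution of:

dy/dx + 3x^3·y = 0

Using integrating factor method:

General solution: y = Ce^(-3x^4/4)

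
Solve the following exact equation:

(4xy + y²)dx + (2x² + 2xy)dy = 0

Verify exactness: ∂M/∂y = ∂N/∂x ✓
Find F(x,y) such that ∂F/∂x = M, ∂F/∂y = N
Solution: 2x²y + xy² = C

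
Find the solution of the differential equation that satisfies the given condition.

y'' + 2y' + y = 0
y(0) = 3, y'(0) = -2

General solution: y = (C₁ + C₂x)e^(-x)
Repeated root r = -1
Applying ICs: C₁ = 3, C₂ = 1
Particular solution: y = (3 + x)e^(-x)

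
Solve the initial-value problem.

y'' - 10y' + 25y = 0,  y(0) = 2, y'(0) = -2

General solution: y = (C₁ + C₂x)e^(5x)
Repeated root r = 5
Applying ICs: C₁ = 2, C₂ = -12
Particular solution: y = (2 - 12x)e^(5x)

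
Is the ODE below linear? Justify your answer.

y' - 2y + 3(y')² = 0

No. Nonlinear ((y')² term)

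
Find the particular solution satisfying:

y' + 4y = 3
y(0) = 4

General solution: y = 3/4 + Ce^(-4x)
Applying y(0) = 4: C = 4 - 3/4 = 13/4
Particular solution: y = 3/4 + (13/4)e^(-4x)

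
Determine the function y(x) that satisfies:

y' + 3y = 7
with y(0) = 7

General solution: y = 7/3 + Ce^(-3x)
Applying y(0) = 7: C = 7 - 7/3 = 14/3
Particular solution: y = 7/3 + (14/3)e^(-3x)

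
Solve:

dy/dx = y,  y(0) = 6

General solution: y = Ce^x
Applying IC y(0) = 6:
Particular solution: y = 6e^x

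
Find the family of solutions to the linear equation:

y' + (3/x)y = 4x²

Using integrating factor method:

General solution: y = (2/3)x^3 + Cx^(-3)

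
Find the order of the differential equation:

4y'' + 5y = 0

The order is 2 (highest derivative is of order 2).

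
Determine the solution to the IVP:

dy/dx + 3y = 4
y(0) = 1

General solution: y = 4/3 + Ce^(-3x)
Applying y(0) = 1: C = 1 - 4/3 = -1/3
Particular solution: y = 4/3 - (1/3)e^(-3x)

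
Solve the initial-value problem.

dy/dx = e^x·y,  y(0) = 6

General solution: y = Ce^(e^x)
Applying IC y(0) = 6:
Particular solution: y = 6e^(e^x - 1)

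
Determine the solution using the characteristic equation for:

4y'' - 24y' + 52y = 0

Characteristic equation: 4r² - 24r + 52 = 0
Divide by 4: r² - 6r + 13 = 0
Roots: r = 3 ± 2i (complex conjugates)
General solution: y = e^(3x)(C₁cos(2x) + C₂sin(2x))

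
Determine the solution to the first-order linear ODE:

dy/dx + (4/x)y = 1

Using integrating factor method:

General solution: y = (1/5)x + Cx^(-4)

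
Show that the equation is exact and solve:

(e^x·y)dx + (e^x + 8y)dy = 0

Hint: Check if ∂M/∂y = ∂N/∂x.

Verify exactness: ∂M/∂y = ∂N/∂x ✓
Find F(x,y) such that ∂F/∂x = M, ∂F/∂y = N
Solution: e^x·y + 4y² = C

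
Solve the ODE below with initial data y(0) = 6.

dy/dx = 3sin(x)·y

General solution: y = Ce^(-3cos(x))
Applying IC y(0) = 6:
Particular solution: y = 6e^(3(1-cos(x)))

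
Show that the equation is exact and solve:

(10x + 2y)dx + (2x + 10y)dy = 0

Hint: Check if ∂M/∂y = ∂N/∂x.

Verify exactness: ∂M/∂y = ∂N/∂x ✓
Find F(x,y) such that ∂F/∂x = M, ∂F/∂y = N
Solution: 5x² + 2xy + 5y² = C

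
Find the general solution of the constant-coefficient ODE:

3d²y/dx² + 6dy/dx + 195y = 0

Characteristic equation: 3r² + 6r + 195 = 0
Divide by 3: r² + 2r + 65 = 0
Roots: r = -1 ± 8i (complex conjugates)
General solution: y = e^(-x)(C₁cos(8x) + C₂sin(8x))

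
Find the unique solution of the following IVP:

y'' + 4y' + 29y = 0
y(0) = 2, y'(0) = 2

General solution: y = e^(-2x)(C₁cos(5x) + C₂sin(5x))
Complex roots r = -2 ± 5i
Applying ICs: C₁ = 2, C₂ = 6/5
Particular solution: y = e^(-2x)(2cos(5x) + (6/5)sin(5x))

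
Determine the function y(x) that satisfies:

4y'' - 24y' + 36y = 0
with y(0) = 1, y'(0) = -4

General solution: y = (C₁ + C₂x)e^(3x)
Repeated root r = 3
Applying ICs: C₁ = 1, C₂ = -7
Particular solution: y = (1 - 7x)e^(3x)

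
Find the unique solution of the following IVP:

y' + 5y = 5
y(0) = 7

General solution: y = 1 + Ce^(-5x)
Applying y(0) = 7: C = 7 - 1 = 6
Particular solution: y = 1 + 6e^(-5x)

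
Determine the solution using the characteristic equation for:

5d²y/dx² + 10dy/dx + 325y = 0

Characteristic equation: 5r² + 10r + 325 = 0
Divide by 5: r² + 2r + 65 = 0
Roots: r = -1 ± 8i (complex conjugates)
General solution: y = e^(-x)(C₁cos(8x) + C₂sin(8x))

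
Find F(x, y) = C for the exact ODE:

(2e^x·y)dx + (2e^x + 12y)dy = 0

Verify exactness: ∂M/∂y = ∂N/∂x ✓
Find F(x,y) such that ∂F/∂x = M, ∂F/∂y = N
Solution: 2e^x·y + 6y² = C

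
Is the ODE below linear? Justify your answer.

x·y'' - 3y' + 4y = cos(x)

Yes. Linear (y and its derivatives appear to the first power only, no products of y terms)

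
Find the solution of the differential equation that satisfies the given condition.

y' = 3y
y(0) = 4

General solution: y = Ce^(3x)
Applying IC y(0) = 4:
Particular solution: y = 4e^(3x)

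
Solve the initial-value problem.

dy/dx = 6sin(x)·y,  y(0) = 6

General solution: y = Ce^(-6cos(x))
Applying IC y(0) = 6:
Particular solution: y = 6e^(6(1-cos(x)))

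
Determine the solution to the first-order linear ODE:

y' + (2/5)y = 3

Using integrating factor method:

General solution: y = 15/2 + Ce^(-2x/5)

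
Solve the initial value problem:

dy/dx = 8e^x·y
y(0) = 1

General solution: y = Ce^(8e^x)
Applying IC y(0) = 1:
Particular solution: y = e^(8(e^x - 1))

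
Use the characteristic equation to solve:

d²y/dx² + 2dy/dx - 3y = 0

Characteristic equation: r² + 2r - 3 = 0
Roots: r = 1, -3 (distinct real)
General solution: y = C₁e^x + C₂e^(-3x)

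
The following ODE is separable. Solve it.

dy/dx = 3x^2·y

Separating variables and integrating:
ln|y| = x^3 + C

General solution: y = Ce^(x^3)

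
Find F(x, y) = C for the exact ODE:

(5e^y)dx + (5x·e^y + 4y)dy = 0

Verify exactness: ∂M/∂y = ∂N/∂x ✓
Find F(x,y) such that ∂F/∂x = M, ∂F/∂y = N
Solution: 5x·e^y + 2y² = C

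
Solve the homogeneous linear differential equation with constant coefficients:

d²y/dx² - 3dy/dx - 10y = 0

Characteristic equation: r² - 3r - 10 = 0
Roots: r = 5, -2 (distinct real)
General solution: y = C₁e^(5x) + C₂e^(-2x)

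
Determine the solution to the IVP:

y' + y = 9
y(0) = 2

General solution: y = 9 + Ce^(-x)
Applying y(0) = 2: C = 2 - 9 = -7
Particular solution: y = 9 - 7e^(-x)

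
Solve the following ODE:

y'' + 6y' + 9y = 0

Characteristic equation: r² + 6r + 9 = 0
Factored: (r + 3)² = 0
Repeated root: r = -3
General solution: y = (C₁ + C₂x)e^(-3x)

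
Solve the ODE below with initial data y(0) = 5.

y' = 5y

General solution: y = Ce^(5x)
Applying IC y(0) = 5:
Particular solution: y = 5e^(5x)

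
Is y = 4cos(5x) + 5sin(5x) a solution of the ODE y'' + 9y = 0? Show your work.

Verification:
y'' = -100cos(5x) - 125sin(5x)
y'' + 9y ≠ 0 (frequency mismatch: got 25 instead of 9)

No, it is not a solution.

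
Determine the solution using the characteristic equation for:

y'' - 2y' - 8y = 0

Characteristic equation: r² - 2r - 8 = 0
Roots: r = 4, -2 (distinct real)
General solution: y = C₁e^(4x) + C₂e^(-2x)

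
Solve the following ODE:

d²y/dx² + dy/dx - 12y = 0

Characteristic equation: r² + r - 12 = 0
Roots: r = 3, -4 (distinct real)
General solution: y = C₁e^(3x) + C₂e^(-4x)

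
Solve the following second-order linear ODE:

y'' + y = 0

Characteristic equation: r² + 1 = 0
Roots: r = ±i (complex conjugates)
General solution: y = C₁cos(x) + C₂sin(x)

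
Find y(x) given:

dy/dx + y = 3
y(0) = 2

General solution: y = 3 + Ce^(-x)
Applying y(0) = 2: C = 2 - 3 = -1
Particular solution: y = 3 - e^(-x)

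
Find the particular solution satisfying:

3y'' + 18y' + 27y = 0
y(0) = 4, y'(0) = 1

General solution: y = (C₁ + C₂x)e^(-3x)
Repeated root r = -3
Applying ICs: C₁ = 4, C₂ = 13
Particular solution: y = (4 + 13x)e^(-3x)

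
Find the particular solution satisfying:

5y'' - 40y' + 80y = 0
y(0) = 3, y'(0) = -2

General solution: y = (C₁ + C₂x)e^(4x)
Repeated root r = 4
Applying ICs: C₁ = 3, C₂ = -14
Particular solution: y = (3 - 14x)e^(4x)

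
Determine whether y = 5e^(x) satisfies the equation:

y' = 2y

Verification:
y = 5e^(x)
y' = 5e^(x)
But 2y = 10e^(x)
y' ≠ 2y — the derivative does not match

No, it is not a solution.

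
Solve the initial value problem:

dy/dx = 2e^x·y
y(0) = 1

General solution: y = Ce^(2e^x)
Applying IC y(0) = 1:
Particular solution: y = e^(2(e^x - 1))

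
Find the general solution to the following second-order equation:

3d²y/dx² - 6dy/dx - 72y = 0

Characteristic equation: 3r² - 6r - 72 = 0
Divide by 3: r² - 2r - 24 = 0
Roots: r = 6, -4 (distinct real)
General solution: y = C₁e^(6x) + C₂e^(-4x)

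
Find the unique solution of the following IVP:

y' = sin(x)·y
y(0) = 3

General solution: y = Ce^(-cos(x))
Applying IC y(0) = 3:
Particular solution: y = 3e^(1-cos(x))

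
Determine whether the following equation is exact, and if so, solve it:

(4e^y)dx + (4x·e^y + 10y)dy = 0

Verify exactness: ∂M/∂y = ∂N/∂x ✓
Find F(x,y) such that ∂F/∂x = M, ∂F/∂y = N
Solution: 4x·e^y + 5y² = C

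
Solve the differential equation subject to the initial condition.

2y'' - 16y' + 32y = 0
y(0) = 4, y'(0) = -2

General solution: y = (C₁ + C₂x)e^(4x)
Repeated root r = 4
Applying ICs: C₁ = 4, C₂ = -18
Particular solution: y = (4 - 18x)e^(4x)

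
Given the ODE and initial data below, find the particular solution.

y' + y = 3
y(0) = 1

General solution: y = 3 + Ce^(-x)
Applying y(0) = 1: C = 1 - 3 = -2
Particular solution: y = 3 - 2e^(-x)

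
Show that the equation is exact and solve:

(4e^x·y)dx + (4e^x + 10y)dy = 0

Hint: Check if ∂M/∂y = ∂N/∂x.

Verify exactness: ∂M/∂y = ∂N/∂x ✓
Find F(x,y) such that ∂F/∂x = M, ∂F/∂y = N
Solution: 4e^x·y + 5y² = C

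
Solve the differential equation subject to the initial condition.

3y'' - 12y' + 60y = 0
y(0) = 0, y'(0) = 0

General solution: y = e^(2x)(C₁cos(4x) + C₂sin(4x))
Complex roots r = 2 ± 4i
Applying ICs: C₁ = 0, C₂ = 0
Particular solution: y = 0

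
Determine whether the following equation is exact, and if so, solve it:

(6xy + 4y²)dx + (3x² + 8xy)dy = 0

Verify exactness: ∂M/∂y = ∂N/∂x ✓
Find F(x,y) such that ∂F/∂x = M, ∂F/∂y = N
Solution: 3x²y + 4xy² = C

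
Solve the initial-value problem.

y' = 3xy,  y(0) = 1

General solution: y = Ce^(3x²/2)
Applying IC y(0) = 1:
Particular solution: y = e^(3x²/2)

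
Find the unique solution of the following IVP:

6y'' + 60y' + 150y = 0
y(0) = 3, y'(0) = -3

General solution: y = (C₁ + C₂x)e^(-5x)
Repeated root r = -5
Applying ICs: C₁ = 3, C₂ = 12
Particular solution: y = (3 + 12x)e^(-5x)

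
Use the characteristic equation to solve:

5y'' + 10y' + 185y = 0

Characteristic equation: 5r² + 10r + 185 = 0
Divide by 5: r² + 2r + 37 = 0
Roots: r = -1 ± 6i (complex conjugates)
General solution: y = e^(-x)(C₁cos(6x) + C₂sin(6x))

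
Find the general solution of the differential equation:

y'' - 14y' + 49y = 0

Characteristic equation: r² - 14r + 49 = 0
Factored: (r - 7)² = 0
Repeated root: r = 7
General solution: y = (C₁ + C₂x)e^(7x)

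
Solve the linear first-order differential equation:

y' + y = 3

Using integrating factor method:

General solution: y = 3 + Ce^(-x)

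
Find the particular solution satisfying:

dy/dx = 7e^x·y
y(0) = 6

General solution: y = Ce^(7e^x)
Applying IC y(0) = 6:
Particular solution: y = 6e^(7(e^x - 1))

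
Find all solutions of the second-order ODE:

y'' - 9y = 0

Characteristic equation: r² - 9 = 0
Roots: r = 3, -3 (distinct real)
General solution: y = C₁e^(3x) + C₂e^(-3x)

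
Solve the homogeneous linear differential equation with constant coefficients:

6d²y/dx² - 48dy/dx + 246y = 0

Characteristic equation: 6r² - 48r + 246 = 0
Divide by 6: r² - 8r + 41 = 0
Roots: r = 4 ± 5i (complex conjugates)
General solution: y = e^(4x)(C₁cos(5x) + C₂sin(5x))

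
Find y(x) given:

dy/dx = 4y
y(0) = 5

General solution: y = Ce^(4x)
Applying IC y(0) = 5:
Particular solution: y = 5e^(4x)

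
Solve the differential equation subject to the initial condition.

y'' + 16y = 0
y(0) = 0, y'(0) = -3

General solution: y = C₁cos(4x) + C₂sin(4x)
Complex roots r = ±4i
Applying ICs: C₁ = 0, C₂ = -3/4
Particular solution: y = -(3/4)sin(4x)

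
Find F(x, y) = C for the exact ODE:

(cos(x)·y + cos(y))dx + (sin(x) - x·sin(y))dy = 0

Verify exactness: ∂M/∂y = ∂N/∂x ✓
Find F(x,y) such that ∂F/∂x = M, ∂F/∂y = N
Solution: sin(x)·y + x·cos(y) = C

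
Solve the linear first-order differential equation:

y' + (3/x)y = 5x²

Using integrating factor method:

General solution: y = (5/6)x^3 + Cx^(-3)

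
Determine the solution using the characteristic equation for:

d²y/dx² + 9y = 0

Characteristic equation: r² + 9 = 0
Roots: r = ±3i (complex conjugates)
General solution: y = C₁cos(3x) + C₂sin(3x)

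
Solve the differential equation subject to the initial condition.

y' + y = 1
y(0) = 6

General solution: y = 1 + Ce^(-x)
Applying y(0) = 6: C = 6 - 1 = 5
Particular solution: y = 1 + 5e^(-x)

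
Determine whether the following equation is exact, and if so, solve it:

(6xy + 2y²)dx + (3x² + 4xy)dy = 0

Verify exactness: ∂M/∂y = ∂N/∂x ✓
Find F(x,y) such that ∂F/∂x = M, ∂F/∂y = N
Solution: 3x²y + 2xy² = C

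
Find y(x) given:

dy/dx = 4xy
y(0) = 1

General solution: y = Ce^(2x²)
Applying IC y(0) = 1:
Particular solution: y = e^(2x²)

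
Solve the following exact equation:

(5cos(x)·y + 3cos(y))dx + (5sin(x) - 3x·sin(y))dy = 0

Verify exactness: ∂M/∂y = ∂N/∂x ✓
Find F(x,y) such that ∂F/∂x = M, ∂F/∂y = N
Solution: 5sin(x)·y + 3x·cos(y) = C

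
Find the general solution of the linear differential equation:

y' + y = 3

Using integrating factor method:

General solution: y = 3 + Ce^(-x)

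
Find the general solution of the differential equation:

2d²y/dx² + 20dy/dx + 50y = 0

Characteristic equation: 2r² + 20r + 50 = 0
Divide by 2: r² + 10r + 25 = 0
Factored: (r + 5)² = 0
Repeated root: r = -5
General solution: y = (C₁ + C₂x)e^(-5x)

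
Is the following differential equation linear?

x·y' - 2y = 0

Yes. Linear (y and its derivatives appear to the first power only, no products of y terms)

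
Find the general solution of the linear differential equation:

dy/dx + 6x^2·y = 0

Using integrating factor method:

General solution: y = Ce^(-2x^3)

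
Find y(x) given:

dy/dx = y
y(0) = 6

General solution: y = Ce^x
Applying IC y(0) = 6:
Particular solution: y = 6e^x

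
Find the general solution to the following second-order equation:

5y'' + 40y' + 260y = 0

Characteristic equation: 5r² + 40r + 260 = 0
Divide by 5: r² + 8r + 52 = 0
Roots: r = -4 ± 6i (complex conjugates)
General solution: y = e^(-4x)(C₁cos(6x) + C₂sin(6x))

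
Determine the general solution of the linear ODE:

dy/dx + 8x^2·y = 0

Using integrating factor method:

General solution: y = Ce^(-8x^3/3)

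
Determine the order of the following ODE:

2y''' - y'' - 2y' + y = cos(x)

The order is 3 (highest derivative is of order 3).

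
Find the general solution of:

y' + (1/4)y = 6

Using integrating factor method:

General solution: y = 24 + Ce^(-x/4)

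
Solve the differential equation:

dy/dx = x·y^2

Separating variables and integrating:
-1/y = x^2/2 + C

General solution: y^-1 = (-1/2)x^2 + C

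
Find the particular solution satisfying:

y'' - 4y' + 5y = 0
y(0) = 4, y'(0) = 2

General solution: y = e^(2x)(C₁cos(x) + C₂sin(x))
Complex roots r = 2 ± i
Applying ICs: C₁ = 4, C₂ = -6
Particular solution: y = e^(2x)(4cos(x) - 6sin(x))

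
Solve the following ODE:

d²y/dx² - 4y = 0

Characteristic equation: r² - 4 = 0
Roots: r = 2, -2 (distinct real)
General solution: y = C₁e^(2x) + C₂e^(-2x)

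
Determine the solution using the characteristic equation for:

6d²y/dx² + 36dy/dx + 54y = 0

Characteristic equation: 6r² + 36r + 54 = 0
Divide by 6: r² + 6r + 9 = 0
Factored: (r + 3)² = 0
Repeated root: r = -3
General solution: y = (C₁ + C₂x)e^(-3x)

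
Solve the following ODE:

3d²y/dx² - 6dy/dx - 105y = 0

Characteristic equation: 3r² - 6r - 105 = 0
Divide by 3: r² - 2r - 35 = 0
Roots: r = 7, -5 (distinct real)
General solution: y = C₁e^(7x) + C₂e^(-5x)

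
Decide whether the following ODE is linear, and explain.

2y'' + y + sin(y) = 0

Nonlinear (sin(y) is nonlinear in y)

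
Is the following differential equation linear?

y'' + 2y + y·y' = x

No. Nonlinear (product y·y')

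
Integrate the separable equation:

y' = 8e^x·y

Separating variables and integrating:
ln|y| = 8e^x + C

General solution: y = Ce^(8e^x)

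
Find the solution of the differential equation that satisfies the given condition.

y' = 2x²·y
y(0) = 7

General solution: y = Ce^(2x³/3)
Applying IC y(0) = 7:
Particular solution: y = 7e^(2x³/3)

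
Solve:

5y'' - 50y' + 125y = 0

Characteristic equation: 5r² - 50r + 125 = 0
Divide by 5: r² - 10r + 25 = 0
Factored: (r - 5)² = 0
Repeated root: r = 5
General solution: y = (C₁ + C₂x)e^(5x)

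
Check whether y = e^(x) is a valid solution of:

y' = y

Verification:
y = e^(x)
y' = e^(x)
y = e^(x)
y' = y ✓

Yes, it is a solution.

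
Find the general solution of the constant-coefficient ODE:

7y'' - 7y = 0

Characteristic equation: 7r² - 7 = 0
Divide by 7: r² - 1 = 0
Roots: r = 1, -1 (distinct real)
General solution: y = C₁e^x + C₂e^(-x)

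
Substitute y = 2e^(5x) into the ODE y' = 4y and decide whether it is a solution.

Verification:
y = 2e^(5x)
y' = 10e^(5x)
But 4y = 8e^(5x)
y' ≠ 4y — the derivative does not match

No, it is not a solution.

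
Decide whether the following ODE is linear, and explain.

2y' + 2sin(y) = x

Nonlinear (sin(y) is nonlinear in y)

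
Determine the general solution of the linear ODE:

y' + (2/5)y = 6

Using integrating factor method:

General solution: y = 15 + Ce^(-2x/5)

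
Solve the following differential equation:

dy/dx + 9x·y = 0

Using integrating factor method:

General solution: y = Ce^(-9x^2/2)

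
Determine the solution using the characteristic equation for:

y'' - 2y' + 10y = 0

Characteristic equation: r² - 2r + 10 = 0
Roots: r = 1 ± 3i (complex conjugates)
General solution: y = e^x(C₁cos(3x) + C₂sin(3x))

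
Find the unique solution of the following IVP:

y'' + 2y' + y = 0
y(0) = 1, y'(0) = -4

General solution: y = (C₁ + C₂x)e^(-x)
Repeated root r = -1
Applying ICs: C₁ = 1, C₂ = -3
Particular solution: y = (1 - 3x)e^(-x)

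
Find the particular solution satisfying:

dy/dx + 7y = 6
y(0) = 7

General solution: y = 6/7 + Ce^(-7x)
Applying y(0) = 7: C = 7 - 6/7 = 43/7
Particular solution: y = 6/7 + (43/7)e^(-7x)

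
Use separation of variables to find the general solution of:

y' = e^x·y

Separating variables and integrating:
ln|y| = e^x + C

General solution: y = Ce^(e^x)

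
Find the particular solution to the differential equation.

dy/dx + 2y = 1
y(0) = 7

General solution: y = 1/2 + Ce^(-2x)
Applying y(0) = 7: C = 7 - 1/2 = 13/2
Particular solution: y = 1/2 + (13/2)e^(-2x)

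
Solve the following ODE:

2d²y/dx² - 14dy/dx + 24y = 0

Characteristic equation: 2r² - 14r + 24 = 0
Divide by 2: r² - 7r + 12 = 0
Roots: r = 3, 4 (distinct real)
General solution: y = C₁e^(3x) + C₂e^(4x)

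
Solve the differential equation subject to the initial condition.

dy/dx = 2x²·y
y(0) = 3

General solution: y = Ce^(2x³/3)
Applying IC y(0) = 3:
Particular solution: y = 3e^(2x³/3)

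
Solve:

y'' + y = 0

Characteristic equation: r² + 1 = 0
Roots: r = ±i (complex conjugates)
General solution: y = C₁cos(x) + C₂sin(x)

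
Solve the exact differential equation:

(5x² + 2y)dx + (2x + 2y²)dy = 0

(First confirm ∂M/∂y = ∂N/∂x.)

Verify exactness: ∂M/∂y = ∂N/∂x ✓
Find F(x,y) such that ∂F/∂x = M, ∂F/∂y = N
Solution: 5x³/3 + 2xy + 2y³/3 = C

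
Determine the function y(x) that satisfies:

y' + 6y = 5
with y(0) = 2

General solution: y = 5/6 + Ce^(-6x)
Applying y(0) = 2: C = 2 - 5/6 = 7/6
Particular solution: y = 5/6 + (7/6)e^(-6x)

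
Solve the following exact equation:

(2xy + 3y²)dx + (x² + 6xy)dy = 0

Verify exactness: ∂M/∂y = ∂N/∂x ✓
Find F(x,y) such that ∂F/∂x = M, ∂F/∂y = N
Solution: x²y + 3xy² = C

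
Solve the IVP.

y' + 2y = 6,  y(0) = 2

General solution: y = 3 + Ce^(-2x)
Applying y(0) = 2: C = 2 - 3 = -1
Particular solution: y = 3 - e^(-2x)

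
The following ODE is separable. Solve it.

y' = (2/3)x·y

Separating variables and integrating:
ln|y| = x^2/3 + C

General solution: y = Ce^(x^2/3)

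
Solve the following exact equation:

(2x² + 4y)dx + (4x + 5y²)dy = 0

Verify exactness: ∂M/∂y = ∂N/∂x ✓
Find F(x,y) such that ∂F/∂x = M, ∂F/∂y = N
Solution: 2x³/3 + 4xy + 5y³/3 = C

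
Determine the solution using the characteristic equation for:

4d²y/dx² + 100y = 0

Characteristic equation: 4r² + 100 = 0
Divide by 4: r² + 25 = 0
Roots: r = ±5i (complex conjugates)
General solution: y = C₁cos(5x) + C₂sin(5x)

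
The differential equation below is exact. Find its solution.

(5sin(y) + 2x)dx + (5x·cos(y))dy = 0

Verify exactness: ∂M/∂y = ∂N/∂x ✓
Find F(x,y) such that ∂F/∂x = M, ∂F/∂y = N
Solution: 5x·sin(y) + x² = C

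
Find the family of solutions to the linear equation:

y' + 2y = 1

Using integrating factor method:

General solution: y = 1/2 + Ce^(-2x)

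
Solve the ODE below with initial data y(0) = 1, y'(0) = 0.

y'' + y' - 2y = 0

General solution: y = C₁e^x + C₂e^(-2x)
Applying ICs: C₁ = 2/3, C₂ = 1/3
Particular solution: y = (2/3)e^x + (1/3)e^(-2x)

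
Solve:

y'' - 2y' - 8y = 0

Characteristic equation: r² - 2r - 8 = 0
Roots: r = 4, -2 (distinct real)
General solution: y = C₁e^(4x) + C₂e^(-2x)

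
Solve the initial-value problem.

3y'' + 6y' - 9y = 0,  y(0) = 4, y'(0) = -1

General solution: y = C₁e^x + C₂e^(-3x)
Applying ICs: C₁ = 11/4, C₂ = 5/4
Particular solution: y = (11/4)e^x + (5/4)e^(-3x)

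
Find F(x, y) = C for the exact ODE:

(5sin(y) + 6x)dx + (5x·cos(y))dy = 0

Verify exactness: ∂M/∂y = ∂N/∂x ✓
Find F(x,y) such that ∂F/∂x = M, ∂F/∂y = N
Solution: 5x·sin(y) + 3x² = C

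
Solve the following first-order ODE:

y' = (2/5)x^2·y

Separating variables and integrating:
ln|y| = 2x^3/15 + C

General solution: y = Ce^(2x^3/15)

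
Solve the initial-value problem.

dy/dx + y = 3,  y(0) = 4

General solution: y = 3 + Ce^(-x)
Applying y(0) = 4: C = 4 - 3 = 1
Particular solution: y = 3 + e^(-x)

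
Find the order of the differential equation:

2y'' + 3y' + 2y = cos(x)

The order is 2 (highest derivative is of order 2).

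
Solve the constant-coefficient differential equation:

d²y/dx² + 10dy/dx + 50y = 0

Characteristic equation: r² + 10r + 50 = 0
Roots: r = -5 ± 5i (complex conjugates)
General solution: y = e^(-5x)(C₁cos(5x) + C₂sin(5x))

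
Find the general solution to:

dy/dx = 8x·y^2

Separating variables and integrating:
-1/y = 4x^2 + C

General solution: y^-1 = -4x^2 + C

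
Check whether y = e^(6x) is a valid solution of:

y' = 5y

Verification:
y = e^(6x)
y' = 6e^(6x)
But 5y = 5e^(6x)
y' ≠ 5y — the derivative does not match

No, it is not a solution.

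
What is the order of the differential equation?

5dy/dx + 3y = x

The order is 1 (highest derivative is of order 1).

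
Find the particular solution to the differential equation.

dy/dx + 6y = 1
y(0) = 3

General solution: y = 1/6 + Ce^(-6x)
Applying y(0) = 3: C = 3 - 1/6 = 17/6
Particular solution: y = 1/6 + (17/6)e^(-6x)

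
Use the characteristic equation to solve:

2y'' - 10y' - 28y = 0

Characteristic equation: 2r² - 10r - 28 = 0
Divide by 2: r² - 5r - 14 = 0
Roots: r = 7, -2 (distinct real)
General solution: y = C₁e^(7x) + C₂e^(-2x)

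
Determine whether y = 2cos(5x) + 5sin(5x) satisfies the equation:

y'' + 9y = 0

Verification:
y'' = -50cos(5x) - 125sin(5x)
y'' + 9y ≠ 0 (frequency mismatch: got 25 instead of 9)

No, it is not a solution.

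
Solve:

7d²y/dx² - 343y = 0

Characteristic equation: 7r² - 343 = 0
Divide by 7: r² - 49 = 0
Roots: r = 7, -7 (distinct real)
General solution: y = C₁e^(7x) + C₂e^(-7x)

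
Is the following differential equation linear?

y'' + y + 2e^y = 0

No. Nonlinear (e^y is nonlinear in y)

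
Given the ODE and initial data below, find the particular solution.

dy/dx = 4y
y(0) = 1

General solution: y = Ce^(4x)
Applying IC y(0) = 1:
Particular solution: y = e^(4x)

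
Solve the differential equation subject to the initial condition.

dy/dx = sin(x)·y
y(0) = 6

General solution: y = Ce^(-cos(x))
Applying IC y(0) = 6:
Particular solution: y = 6e^(1-cos(x))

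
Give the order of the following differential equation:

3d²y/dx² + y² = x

The order is 2 (highest derivative is of order 2).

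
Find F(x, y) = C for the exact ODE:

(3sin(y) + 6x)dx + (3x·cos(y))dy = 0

Verify exactness: ∂M/∂y = ∂N/∂x ✓
Find F(x,y) such that ∂F/∂x = M, ∂F/∂y = N
Solution: 3x·sin(y) + 3x² = C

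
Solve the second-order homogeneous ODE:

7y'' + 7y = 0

Characteristic equation: 7r² + 7 = 0
Divide by 7: r² + 1 = 0
Roots: r = ±i (complex conjugates)
General solution: y = C₁cos(x) + C₂sin(x)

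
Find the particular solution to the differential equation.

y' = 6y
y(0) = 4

General solution: y = Ce^(6x)
Applying IC y(0) = 4:
Particular solution: y = 4e^(6x)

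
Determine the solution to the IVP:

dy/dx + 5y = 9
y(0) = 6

General solution: y = 9/5 + Ce^(-5x)
Applying y(0) = 6: C = 6 - 9/5 = 21/5
Particular solution: y = 9/5 + (21/5)e^(-5x)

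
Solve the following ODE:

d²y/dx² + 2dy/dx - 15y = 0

Characteristic equation: r² + 2r - 15 = 0
Roots: r = 3, -5 (distinct real)
General solution: y = C₁e^(3x) + C₂e^(-5x)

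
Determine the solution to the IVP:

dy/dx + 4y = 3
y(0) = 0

General solution: y = 3/4 + Ce^(-4x)
Applying y(0) = 0: C = 0 - 3/4 = -3/4
Particular solution: y = 3/4 - (3/4)e^(-4x)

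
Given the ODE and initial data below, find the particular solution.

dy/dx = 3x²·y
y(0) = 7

General solution: y = Ce^(x³)
Applying IC y(0) = 7:
Particular solution: y = 7e^(x³)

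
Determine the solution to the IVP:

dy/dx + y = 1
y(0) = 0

General solution: y = 1 + Ce^(-x)
Applying y(0) = 0: C = 0 - 1 = -1
Particular solution: y = 1 - e^(-x)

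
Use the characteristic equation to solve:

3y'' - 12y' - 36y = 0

Characteristic equation: 3r² - 12r - 36 = 0
Divide by 3: r² - 4r - 12 = 0
Roots: r = 6, -2 (distinct real)
General solution: y = C₁e^(6x) + C₂e^(-2x)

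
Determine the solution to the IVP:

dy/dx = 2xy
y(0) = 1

General solution: y = Ce^(x²)
Applying IC y(0) = 1:
Particular solution: y = e^(x²)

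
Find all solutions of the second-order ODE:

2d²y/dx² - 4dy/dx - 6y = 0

Characteristic equation: 2r² - 4r - 6 = 0
Divide by 2: r² - 2r - 3 = 0
Roots: r = 3, -1 (distinct real)
General solution: y = C₁e^(3x) + C₂e^(-x)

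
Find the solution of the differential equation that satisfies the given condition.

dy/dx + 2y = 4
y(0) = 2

General solution: y = 2 + Ce^(-2x)
Applying y(0) = 2: C = 2 - 2 = 0
Particular solution: y = 2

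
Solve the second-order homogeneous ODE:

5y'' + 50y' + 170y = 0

Characteristic equation: 5r² + 50r + 170 = 0
Divide by 5: r² + 10r + 34 = 0
Roots: r = -5 ± 3i (complex conjugates)
General solution: y = e^(-5x)(C₁cos(3x) + C₂sin(3x))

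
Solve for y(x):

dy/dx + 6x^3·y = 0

Using integrating factor method:

General solution: y = Ce^(-3x^4/2)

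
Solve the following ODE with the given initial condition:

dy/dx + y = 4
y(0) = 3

General solution: y = 4 + Ce^(-x)
Applying y(0) = 3: C = 3 - 4 = -1
Particular solution: y = 4 - e^(-x)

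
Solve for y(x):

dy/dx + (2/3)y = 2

Using integrating factor method:

General solution: y = 3 + Ce^(-2x/3)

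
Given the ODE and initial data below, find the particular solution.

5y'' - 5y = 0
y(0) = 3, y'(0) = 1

General solution: y = C₁e^x + C₂e^(-x)
Applying ICs: C₁ = 2, C₂ = 1
Particular solution: y = 2e^x + e^(-x)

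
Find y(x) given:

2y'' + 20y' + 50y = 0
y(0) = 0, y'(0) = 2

General solution: y = (C₁ + C₂x)e^(-5x)
Repeated root r = -5
Applying ICs: C₁ = 0, C₂ = 2
Particular solution: y = 2xe^(-5x)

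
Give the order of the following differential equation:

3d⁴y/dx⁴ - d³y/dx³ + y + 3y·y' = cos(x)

The order is 4 (highest derivative is of order 4).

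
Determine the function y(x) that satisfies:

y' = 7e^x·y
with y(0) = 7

General solution: y = Ce^(7e^x)
Applying IC y(0) = 7:
Particular solution: y = 7e^(7(e^x - 1))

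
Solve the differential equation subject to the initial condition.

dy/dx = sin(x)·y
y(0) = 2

General solution: y = Ce^(-cos(x))
Applying IC y(0) = 2:
Particular solution: y = 2e^(1-cos(x))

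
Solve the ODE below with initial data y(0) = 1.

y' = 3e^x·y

General solution: y = Ce^(3e^x)
Applying IC y(0) = 1:
Particular solution: y = e^(3(e^x - 1))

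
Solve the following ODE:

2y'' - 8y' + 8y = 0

Characteristic equation: 2r² - 8r + 8 = 0
Divide by 2: r² - 4r + 4 = 0
Factored: (r - 2)² = 0
Repeated root: r = 2
General solution: y = (C₁ + C₂x)e^(2x)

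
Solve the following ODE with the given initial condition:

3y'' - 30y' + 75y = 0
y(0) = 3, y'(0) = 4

General solution: y = (C₁ + C₂x)e^(5x)
Repeated root r = 5
Applying ICs: C₁ = 3, C₂ = -11
Particular solution: y = (3 - 11x)e^(5x)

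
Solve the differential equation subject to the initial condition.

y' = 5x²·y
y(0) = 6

General solution: y = Ce^(5x³/3)
Applying IC y(0) = 6:
Particular solution: y = 6e^(5x³/3)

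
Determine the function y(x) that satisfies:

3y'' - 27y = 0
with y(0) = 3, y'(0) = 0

General solution: y = C₁e^(3x) + C₂e^(-3x)
Applying ICs: C₁ = 3/2, C₂ = 3/2
Particular solution: y = (3/2)e^(3x) + (3/2)e^(-3x)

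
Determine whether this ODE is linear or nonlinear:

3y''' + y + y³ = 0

Nonlinear (y³ term)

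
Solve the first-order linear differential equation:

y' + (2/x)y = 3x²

Using integrating factor method:

General solution: y = (3/5)x^3 + Cx^(-2)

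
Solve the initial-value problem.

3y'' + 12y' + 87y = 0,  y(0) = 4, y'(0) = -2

General solution: y = e^(-2x)(C₁cos(5x) + C₂sin(5x))
Complex roots r = -2 ± 5i
Applying ICs: C₁ = 4, C₂ = 6/5
Particular solution: y = e^(-2x)(4cos(5x) + (6/5)sin(5x))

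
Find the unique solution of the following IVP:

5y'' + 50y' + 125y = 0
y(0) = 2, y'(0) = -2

General solution: y = (C₁ + C₂x)e^(-5x)
Repeated root r = -5
Applying ICs: C₁ = 2, C₂ = 8
Particular solution: y = (2 + 8x)e^(-5x)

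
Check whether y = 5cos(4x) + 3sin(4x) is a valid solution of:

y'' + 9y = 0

Verification:
y'' = -80cos(4x) - 48sin(4x)
y'' + 9y ≠ 0 (frequency mismatch: got 16 instead of 9)

No, it is not a solution.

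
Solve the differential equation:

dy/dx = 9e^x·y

Separating variables and integrating:
ln|y| = 9e^x + C

General solution: y = Ce^(9e^x)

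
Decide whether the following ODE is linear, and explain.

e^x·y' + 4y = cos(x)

Linear (y and its derivatives appear to the first power only, no products of y terms)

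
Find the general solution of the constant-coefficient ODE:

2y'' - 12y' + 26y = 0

Characteristic equation: 2r² - 12r + 26 = 0
Divide by 2: r² - 6r + 13 = 0
Roots: r = 3 ± 2i (complex conjugates)
General solution: y = e^(3x)(C₁cos(2x) + C₂sin(2x))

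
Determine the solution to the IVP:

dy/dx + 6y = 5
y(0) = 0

General solution: y = 5/6 + Ce^(-6x)
Applying y(0) = 0: C = 0 - 5/6 = -5/6
Particular solution: y = 5/6 - (5/6)e^(-6x)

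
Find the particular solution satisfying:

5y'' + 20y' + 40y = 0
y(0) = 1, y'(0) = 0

General solution: y = e^(-2x)(C₁cos(2x) + C₂sin(2x))
Complex roots r = -2 ± 2i
Applying ICs: C₁ = 1, C₂ = 1
Particular solution: y = e^(-2x)(cos(2x) + sin(2x))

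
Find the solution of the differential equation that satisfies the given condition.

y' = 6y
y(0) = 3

General solution: y = Ce^(6x)
Applying IC y(0) = 3:
Particular solution: y = 3e^(6x)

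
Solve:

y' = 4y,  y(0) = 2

General solution: y = Ce^(4x)
Applying IC y(0) = 2:
Particular solution: y = 2e^(4x)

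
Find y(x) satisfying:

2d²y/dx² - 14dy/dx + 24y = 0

Characteristic equation: 2r² - 14r + 24 = 0
Divide by 2: r² - 7r + 12 = 0
Roots: r = 3, 4 (distinct real)
General solution: y = C₁e^(3x) + C₂e^(4x)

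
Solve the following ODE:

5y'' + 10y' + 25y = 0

Characteristic equation: 5r² + 10r + 25 = 0
Divide by 5: r² + 2r + 5 = 0
Roots: r = -1 ± 2i (complex conjugates)
General solution: y = e^(-x)(C₁cos(2x) + C₂sin(2x))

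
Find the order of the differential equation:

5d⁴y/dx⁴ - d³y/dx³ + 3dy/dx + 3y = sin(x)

The order is 4 (highest derivative is of order 4).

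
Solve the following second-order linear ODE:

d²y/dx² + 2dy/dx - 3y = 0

Characteristic equation: r² + 2r - 3 = 0
Roots: r = 1, -3 (distinct real)
General solution: y = C₁e^x + C₂e^(-3x)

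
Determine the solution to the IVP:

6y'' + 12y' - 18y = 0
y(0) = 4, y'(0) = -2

General solution: y = C₁e^x + C₂e^(-3x)
Applying ICs: C₁ = 5/2, C₂ = 3/2
Particular solution: y = (5/2)e^x + (3/2)e^(-3x)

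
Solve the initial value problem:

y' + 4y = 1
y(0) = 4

General solution: y = 1/4 + Ce^(-4x)
Applying y(0) = 4: C = 4 - 1/4 = 15/4
Particular solution: y = 1/4 + (15/4)e^(-4x)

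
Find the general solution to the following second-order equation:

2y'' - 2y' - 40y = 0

Characteristic equation: 2r² - 2r - 40 = 0
Divide by 2: r² - r - 20 = 0
Roots: r = 5, -4 (distinct real)
General solution: y = C₁e^(5x) + C₂e^(-4x)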